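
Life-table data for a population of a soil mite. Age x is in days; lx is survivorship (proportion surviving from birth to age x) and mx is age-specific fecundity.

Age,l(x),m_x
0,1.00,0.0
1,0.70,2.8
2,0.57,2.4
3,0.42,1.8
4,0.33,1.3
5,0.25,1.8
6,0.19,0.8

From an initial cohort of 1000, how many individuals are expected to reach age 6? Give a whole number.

Expected survivors = N0 · l_6 = 1000 × 0.19 = 190 → 190

190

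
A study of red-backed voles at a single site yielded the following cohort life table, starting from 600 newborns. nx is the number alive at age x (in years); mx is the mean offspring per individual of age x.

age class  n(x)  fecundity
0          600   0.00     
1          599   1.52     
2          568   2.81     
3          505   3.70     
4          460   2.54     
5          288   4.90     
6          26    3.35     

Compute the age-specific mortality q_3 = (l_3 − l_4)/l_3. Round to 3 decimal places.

lx = nx/n0 = nx/600: 1, 0.99833…, 0.94667…, 0.84167…, 0.76667…, 0.48, 0.04333…
q_3 = (l_3 − l_4) / l_3 = (0.841667… − 0.766667…) / 0.841667…
     = 0.075… / 0.841667… = 0.089109… → 0.089

0.089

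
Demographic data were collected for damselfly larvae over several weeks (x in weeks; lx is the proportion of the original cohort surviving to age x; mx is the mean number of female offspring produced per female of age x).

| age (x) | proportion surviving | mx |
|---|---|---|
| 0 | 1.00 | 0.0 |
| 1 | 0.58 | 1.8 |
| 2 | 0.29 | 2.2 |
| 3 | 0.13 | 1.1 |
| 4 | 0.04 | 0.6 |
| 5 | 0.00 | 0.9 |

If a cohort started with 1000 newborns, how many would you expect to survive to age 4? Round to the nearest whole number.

Expected survivors = N0 · l_4 = 1000 × 0.04 = 40 → 40

40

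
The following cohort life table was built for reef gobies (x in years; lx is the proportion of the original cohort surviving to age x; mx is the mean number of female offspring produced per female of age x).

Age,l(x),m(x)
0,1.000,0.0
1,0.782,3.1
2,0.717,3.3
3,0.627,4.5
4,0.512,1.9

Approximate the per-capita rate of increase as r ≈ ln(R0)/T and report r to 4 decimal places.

R0 = Σ lx·mx = 0 + 2.4242 + 2.3661 + 2.8215 + 0.9728 = 8.5846
Σ x·lx·mx = 19.5121; T = 19.5121/8.5846 = 2.27292…
r ≈ ln(R0)/T = ln(8.5846)/2.27292… = 0.945907… → 0.9459

0.9459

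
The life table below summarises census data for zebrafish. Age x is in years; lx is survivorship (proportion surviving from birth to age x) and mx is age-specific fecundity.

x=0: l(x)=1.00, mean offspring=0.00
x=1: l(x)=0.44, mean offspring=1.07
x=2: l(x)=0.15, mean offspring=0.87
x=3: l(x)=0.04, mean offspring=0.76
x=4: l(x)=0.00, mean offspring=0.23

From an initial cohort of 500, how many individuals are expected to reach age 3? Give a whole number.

20

Expected survivors = N0 · l_3 = 500 × 0.04 = 20 → 20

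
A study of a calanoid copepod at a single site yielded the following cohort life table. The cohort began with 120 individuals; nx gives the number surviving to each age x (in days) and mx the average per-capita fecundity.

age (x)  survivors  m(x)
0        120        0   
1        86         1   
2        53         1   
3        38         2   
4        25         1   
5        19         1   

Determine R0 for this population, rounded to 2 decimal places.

lx = nx/n0 = nx/120: 1, 0.71667…, 0.44167…, 0.31667…, 0.20833…, 0.15833…
lx·mx by age: 0, 0.716667…, 0.441667…, 0.633333…, 0.208333…, 0.158333…
R0 = Σ lx·mx = 2.158333… → 2.16

2.16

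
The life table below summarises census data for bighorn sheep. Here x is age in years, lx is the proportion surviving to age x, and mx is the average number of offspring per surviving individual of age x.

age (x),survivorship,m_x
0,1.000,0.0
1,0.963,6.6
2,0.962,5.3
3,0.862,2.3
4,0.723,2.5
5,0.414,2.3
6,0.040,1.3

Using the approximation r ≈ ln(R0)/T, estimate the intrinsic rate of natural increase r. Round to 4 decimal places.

1.3016

R0 = Σ lx·mx = 0 + 6.3558 + 5.0986 + 1.9826 + 1.8075 + 0.9522 + 0.052 = 16.2487
Σ x·lx·mx = 34.8038; T = 34.8038/16.2487 = 2.14194…
r ≈ ln(R0)/T = ln(16.2487)/2.14194… = 1.301628… → 1.3016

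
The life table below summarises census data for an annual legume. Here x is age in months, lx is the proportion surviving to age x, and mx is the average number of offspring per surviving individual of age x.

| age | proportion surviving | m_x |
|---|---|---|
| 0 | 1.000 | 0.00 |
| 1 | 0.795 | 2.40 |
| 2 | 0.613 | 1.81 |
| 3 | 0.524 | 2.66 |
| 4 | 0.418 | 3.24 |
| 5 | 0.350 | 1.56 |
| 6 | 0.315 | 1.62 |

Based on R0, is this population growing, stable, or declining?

R0 = Σ lx·mx = 0 + 1.908 + 1.10953 + 1.39384 + 1.35432 + 0.546 + 0.5103 = 6.82199
R0 > 1, so the population is growing.

growing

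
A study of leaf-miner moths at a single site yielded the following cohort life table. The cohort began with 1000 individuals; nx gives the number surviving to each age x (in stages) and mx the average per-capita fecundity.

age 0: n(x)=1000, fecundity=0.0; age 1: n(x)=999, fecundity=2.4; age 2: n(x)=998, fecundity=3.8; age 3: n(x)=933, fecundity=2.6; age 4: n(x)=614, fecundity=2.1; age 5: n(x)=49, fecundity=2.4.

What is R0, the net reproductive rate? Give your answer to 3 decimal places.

lx = nx/n0 = nx/1000: 1, 0.999, 0.998, 0.933, 0.614, 0.049
lx·mx by age: 0, 2.3976, 3.7924, 2.4258, 1.2894, 0.1176
R0 = Σ lx·mx = 10.0228 → 10.023

10.023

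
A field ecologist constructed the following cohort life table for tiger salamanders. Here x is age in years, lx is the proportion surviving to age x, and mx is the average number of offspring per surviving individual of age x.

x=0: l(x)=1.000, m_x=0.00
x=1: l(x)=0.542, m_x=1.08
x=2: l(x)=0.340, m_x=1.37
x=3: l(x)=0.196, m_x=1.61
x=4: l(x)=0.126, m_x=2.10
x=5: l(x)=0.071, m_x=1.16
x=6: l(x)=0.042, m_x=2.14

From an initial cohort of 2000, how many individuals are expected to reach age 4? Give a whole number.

252

Expected survivors = N0 · l_4 = 2000 × 0.126 = 252 → 252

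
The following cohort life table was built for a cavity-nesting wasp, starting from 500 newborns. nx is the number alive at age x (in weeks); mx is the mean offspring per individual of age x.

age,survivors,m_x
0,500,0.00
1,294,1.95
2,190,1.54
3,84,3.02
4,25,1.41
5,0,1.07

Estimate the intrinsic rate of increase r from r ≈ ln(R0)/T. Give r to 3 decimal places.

0.469

lx = nx/n0 = nx/500: 1, 0.588, 0.38, 0.168, 0.05, 0
R0 = Σ lx·mx = 0 + 1.1466 + 0.5852 + 0.50736 + 0.0705 + 0 = 2.30966
Σ x·lx·mx = 4.12108; T = 4.12108/2.30966 = 1.78428…
r ≈ ln(R0)/T = ln(2.30966)/1.78428… = 0.46915… → 0.469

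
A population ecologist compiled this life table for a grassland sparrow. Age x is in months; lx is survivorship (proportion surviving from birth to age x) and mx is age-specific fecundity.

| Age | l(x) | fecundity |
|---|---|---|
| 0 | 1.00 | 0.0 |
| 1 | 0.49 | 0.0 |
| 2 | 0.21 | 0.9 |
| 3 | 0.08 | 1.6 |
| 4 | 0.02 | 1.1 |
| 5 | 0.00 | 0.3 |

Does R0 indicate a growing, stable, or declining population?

declining

R0 = Σ lx·mx = 0 + 0 + 0.189 + 0.128 + 0.022 + 0 = 0.339
R0 < 1, so the population is declining.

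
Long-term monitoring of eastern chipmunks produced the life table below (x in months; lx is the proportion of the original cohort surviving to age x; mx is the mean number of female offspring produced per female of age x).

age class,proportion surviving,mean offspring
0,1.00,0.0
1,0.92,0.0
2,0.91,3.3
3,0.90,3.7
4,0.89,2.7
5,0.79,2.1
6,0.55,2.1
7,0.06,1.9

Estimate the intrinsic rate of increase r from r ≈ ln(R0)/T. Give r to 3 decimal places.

0.688

R0 = Σ lx·mx = 0 + 0 + 3.003 + 3.33 + 2.403 + 1.659 + 1.155 + 0.114 = 11.664
Σ x·lx·mx = 41.631; T = 41.631/11.664 = 3.56919…
r ≈ ln(R0)/T = ln(11.664)/3.56919… = 0.68825… → 0.688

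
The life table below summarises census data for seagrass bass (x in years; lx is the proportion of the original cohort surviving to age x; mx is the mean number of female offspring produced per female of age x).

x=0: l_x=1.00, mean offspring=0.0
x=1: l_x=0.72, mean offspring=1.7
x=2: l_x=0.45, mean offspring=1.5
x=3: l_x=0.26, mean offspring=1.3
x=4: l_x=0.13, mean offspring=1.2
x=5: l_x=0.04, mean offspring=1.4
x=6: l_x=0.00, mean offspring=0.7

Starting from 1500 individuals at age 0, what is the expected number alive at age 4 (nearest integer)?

Expected survivors = N0 · l_4 = 1500 × 0.13 = 195 → 195

195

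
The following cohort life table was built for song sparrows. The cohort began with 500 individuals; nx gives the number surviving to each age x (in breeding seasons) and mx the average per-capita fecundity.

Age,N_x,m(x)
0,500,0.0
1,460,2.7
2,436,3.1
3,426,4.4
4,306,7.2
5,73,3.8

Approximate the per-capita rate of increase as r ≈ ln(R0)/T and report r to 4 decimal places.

0.9250

lx = nx/n0 = nx/500: 1, 0.92, 0.872, 0.852, 0.612, 0.146
R0 = Σ lx·mx = 0 + 2.484 + 2.7032 + 3.7488 + 4.4064 + 0.5548 = 13.8972
Σ x·lx·mx = 39.5364; T = 39.5364/13.8972 = 2.84492…
r ≈ ln(R0)/T = ln(13.8972)/2.84492… = 0.925048… → 0.9250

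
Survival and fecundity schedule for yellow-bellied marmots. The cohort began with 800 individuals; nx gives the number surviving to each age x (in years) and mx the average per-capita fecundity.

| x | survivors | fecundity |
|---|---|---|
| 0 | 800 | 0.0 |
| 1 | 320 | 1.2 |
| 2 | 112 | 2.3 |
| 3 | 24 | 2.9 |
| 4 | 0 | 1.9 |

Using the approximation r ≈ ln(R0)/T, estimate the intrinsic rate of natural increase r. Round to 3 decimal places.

-0.076

lx = nx/n0 = nx/800: 1, 0.4, 0.14, 0.03, 0
R0 = Σ lx·mx = 0 + 0.48 + 0.322 + 0.087 + 0 = 0.889
Σ x·lx·mx = 1.385; T = 1.385/0.889 = 1.55793…
r ≈ ln(R0)/T = ln(0.889)/1.55793… = -0.07552… → -0.076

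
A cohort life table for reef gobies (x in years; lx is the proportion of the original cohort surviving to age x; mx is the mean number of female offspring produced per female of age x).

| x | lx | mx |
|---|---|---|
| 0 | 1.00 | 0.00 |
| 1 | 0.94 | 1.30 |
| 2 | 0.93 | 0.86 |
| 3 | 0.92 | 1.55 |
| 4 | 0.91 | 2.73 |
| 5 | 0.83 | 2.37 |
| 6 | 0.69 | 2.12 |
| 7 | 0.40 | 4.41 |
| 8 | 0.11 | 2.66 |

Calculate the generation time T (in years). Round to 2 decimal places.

4.41

lx·mx: 0, 1.222, 0.7998, 1.426, 2.4843, 1.9671, 1.4628, 1.764, 0.2926 → R0 = 11.4186
x·lx·mx: 0, 1.222, 1.5996, 4.278, 9.9372, 9.8355, 8.7768, 12.348, 2.3408 → Σ = 50.3379
T = 50.3379 / 11.4186 = 4.408413… → 4.41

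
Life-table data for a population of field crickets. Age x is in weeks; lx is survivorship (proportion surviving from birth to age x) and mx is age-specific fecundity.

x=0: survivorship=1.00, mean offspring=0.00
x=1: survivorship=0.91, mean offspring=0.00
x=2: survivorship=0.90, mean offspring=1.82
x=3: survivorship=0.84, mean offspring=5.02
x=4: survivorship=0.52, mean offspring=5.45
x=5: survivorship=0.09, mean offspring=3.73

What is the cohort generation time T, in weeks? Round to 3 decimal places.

lx·mx: 0, 0, 1.638, 4.2168, 2.834, 0.3357 → R0 = 9.0245
x·lx·mx: 0, 0, 3.276, 12.6504, 11.336, 1.6785 → Σ = 28.9409
T = 28.9409 / 9.0245 = 3.206926… → 3.207

3.207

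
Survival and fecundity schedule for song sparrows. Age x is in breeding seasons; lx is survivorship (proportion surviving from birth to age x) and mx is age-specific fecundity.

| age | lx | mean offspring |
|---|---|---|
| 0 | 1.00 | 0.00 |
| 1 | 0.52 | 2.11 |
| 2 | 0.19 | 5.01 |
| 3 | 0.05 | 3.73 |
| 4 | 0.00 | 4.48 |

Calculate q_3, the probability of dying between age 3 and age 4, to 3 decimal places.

q_3 = (l_3 − l_4) / l_3 = (0.05 − 0) / 0.05
     = 0.05 / 0.05 = 1 → 1.000

1.000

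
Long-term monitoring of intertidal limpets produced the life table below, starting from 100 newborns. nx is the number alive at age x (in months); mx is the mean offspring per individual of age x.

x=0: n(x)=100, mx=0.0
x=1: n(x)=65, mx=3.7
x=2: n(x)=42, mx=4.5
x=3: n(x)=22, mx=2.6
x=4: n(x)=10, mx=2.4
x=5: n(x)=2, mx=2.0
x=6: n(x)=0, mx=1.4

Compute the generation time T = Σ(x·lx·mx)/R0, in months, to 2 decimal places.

1.76

lx = nx/n0 = nx/100: 1, 0.65, 0.42, 0.22, 0.1, 0.02, 0
lx·mx: 0, 2.405, 1.89, 0.572, 0.24, 0.04, 0 → R0 = 5.147
x·lx·mx: 0, 2.405, 3.78, 1.716, 0.96, 0.2, 0 → Σ = 9.061
T = 9.061 / 5.147 = 1.760443… → 1.76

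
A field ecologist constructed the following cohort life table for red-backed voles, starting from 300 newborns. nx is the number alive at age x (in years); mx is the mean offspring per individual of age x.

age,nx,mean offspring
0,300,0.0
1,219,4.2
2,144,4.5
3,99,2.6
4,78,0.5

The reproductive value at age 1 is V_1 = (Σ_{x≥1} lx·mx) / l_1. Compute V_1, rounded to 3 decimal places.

lx = nx/n0 = nx/300: 1, 0.73, 0.48, 0.33, 0.26
lx·mx for x ≥ 1: 3.066, 2.16, 0.858, 0.13 → sum = 6.214
V_1 = 6.214 / l_1 = 6.214 / 0.73 = 8.512329… → 8.512

8.512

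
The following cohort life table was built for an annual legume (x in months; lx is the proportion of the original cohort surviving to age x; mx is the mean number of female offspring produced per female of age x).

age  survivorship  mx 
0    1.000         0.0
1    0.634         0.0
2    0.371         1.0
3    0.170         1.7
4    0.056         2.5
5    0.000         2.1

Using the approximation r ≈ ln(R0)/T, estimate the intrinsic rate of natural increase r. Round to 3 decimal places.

-0.082

R0 = Σ lx·mx = 0 + 0 + 0.371 + 0.289 + 0.14 + 0 = 0.8
Σ x·lx·mx = 2.169; T = 2.169/0.8 = 2.71125
r ≈ ln(R0)/T = ln(0.8)/2.71125 = -0.0823… → -0.082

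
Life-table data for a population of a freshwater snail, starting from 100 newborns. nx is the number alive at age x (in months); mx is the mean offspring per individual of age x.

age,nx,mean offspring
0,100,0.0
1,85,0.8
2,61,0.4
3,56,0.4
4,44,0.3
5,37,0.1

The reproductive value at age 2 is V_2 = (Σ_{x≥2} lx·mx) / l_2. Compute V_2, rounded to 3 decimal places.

1.044

lx = nx/n0 = nx/100: 1, 0.85, 0.61, 0.56, 0.44, 0.37
lx·mx for x ≥ 2: 0.244, 0.224, 0.132, 0.037 → sum = 0.637
V_2 = 0.637 / l_2 = 0.637 / 0.61 = 1.044262… → 1.044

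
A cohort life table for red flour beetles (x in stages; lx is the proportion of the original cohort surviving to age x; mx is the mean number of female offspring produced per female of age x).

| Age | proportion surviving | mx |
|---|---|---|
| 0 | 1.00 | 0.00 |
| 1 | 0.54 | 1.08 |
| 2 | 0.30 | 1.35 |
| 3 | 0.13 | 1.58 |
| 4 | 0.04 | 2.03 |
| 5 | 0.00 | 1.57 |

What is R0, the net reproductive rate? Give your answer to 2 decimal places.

lx·mx by age: 0, 0.5832, 0.405, 0.2054, 0.0812, 0
R0 = Σ lx·mx = 1.2748 → 1.27

1.27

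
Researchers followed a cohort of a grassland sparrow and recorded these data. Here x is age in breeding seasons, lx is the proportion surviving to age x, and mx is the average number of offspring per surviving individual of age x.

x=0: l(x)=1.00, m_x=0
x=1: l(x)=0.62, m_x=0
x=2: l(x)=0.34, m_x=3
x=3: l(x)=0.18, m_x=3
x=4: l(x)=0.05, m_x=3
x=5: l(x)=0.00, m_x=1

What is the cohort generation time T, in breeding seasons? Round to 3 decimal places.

lx·mx: 0, 0, 1.02, 0.54, 0.15, 0 → R0 = 1.71
x·lx·mx: 0, 0, 2.04, 1.62, 0.6, 0 → Σ = 4.26
T = 4.26 / 1.71 = 2.491228… → 2.491

2.491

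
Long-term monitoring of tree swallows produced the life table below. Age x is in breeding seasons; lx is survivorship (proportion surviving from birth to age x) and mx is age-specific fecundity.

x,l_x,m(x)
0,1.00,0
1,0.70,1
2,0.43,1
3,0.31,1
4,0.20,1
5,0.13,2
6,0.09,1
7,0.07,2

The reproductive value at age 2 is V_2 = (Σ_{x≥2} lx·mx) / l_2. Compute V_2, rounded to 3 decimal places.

lx·mx for x ≥ 2: 0.43, 0.31, 0.2, 0.26, 0.09, 0.14 → sum = 1.43
V_2 = 1.43 / l_2 = 1.43 / 0.43 = 3.325581… → 3.326

3.326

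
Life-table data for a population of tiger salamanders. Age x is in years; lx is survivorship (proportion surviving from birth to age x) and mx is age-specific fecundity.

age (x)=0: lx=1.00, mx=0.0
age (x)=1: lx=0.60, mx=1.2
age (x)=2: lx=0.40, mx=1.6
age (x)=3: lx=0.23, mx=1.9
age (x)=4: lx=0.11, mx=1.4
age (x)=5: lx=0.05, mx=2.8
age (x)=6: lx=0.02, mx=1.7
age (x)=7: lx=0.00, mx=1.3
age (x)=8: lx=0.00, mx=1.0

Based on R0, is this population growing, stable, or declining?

growing

R0 = Σ lx·mx = 0 + 0.72 + 0.64 + 0.437 + 0.154 + 0.14 + 0.034 + 0 + 0 = 2.125
R0 > 1, so the population is growing.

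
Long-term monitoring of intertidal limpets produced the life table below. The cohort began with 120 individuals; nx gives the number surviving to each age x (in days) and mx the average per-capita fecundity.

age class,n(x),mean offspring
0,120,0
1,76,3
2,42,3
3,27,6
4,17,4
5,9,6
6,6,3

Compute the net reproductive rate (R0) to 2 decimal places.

5.47

lx = nx/n0 = nx/120: 1, 0.63333…, 0.35, 0.225, 0.14167…, 0.075, 0.05
lx·mx by age: 0, 1.9…, 1.05, 1.35, 0.566667…, 0.45, 0.15
R0 = Σ lx·mx = 5.466667… → 5.47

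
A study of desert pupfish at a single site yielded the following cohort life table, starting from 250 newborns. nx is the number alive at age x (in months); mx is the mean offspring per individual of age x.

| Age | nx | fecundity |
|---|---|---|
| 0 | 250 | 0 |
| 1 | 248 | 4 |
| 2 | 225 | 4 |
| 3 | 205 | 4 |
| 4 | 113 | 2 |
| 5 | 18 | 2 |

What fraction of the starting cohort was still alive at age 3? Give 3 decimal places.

l_3 = n_3/n_0 = 205/250 = 0.82 → 0.820

0.820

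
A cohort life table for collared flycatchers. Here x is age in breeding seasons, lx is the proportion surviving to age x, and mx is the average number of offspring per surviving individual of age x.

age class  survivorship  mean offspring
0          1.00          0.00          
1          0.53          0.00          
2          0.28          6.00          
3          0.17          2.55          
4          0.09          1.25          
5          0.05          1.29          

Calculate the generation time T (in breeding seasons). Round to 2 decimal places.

2.37

lx·mx: 0, 0, 1.68, 0.4335, 0.1125, 0.0645 → R0 = 2.2905
x·lx·mx: 0, 0, 3.36, 1.3005, 0.45, 0.3225 → Σ = 5.433
T = 5.433 / 2.2905 = 2.371971… → 2.37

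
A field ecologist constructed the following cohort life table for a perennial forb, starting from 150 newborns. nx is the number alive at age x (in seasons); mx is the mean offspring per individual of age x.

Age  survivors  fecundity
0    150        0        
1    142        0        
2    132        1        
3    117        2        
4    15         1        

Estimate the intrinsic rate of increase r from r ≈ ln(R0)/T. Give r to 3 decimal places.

lx = nx/n0 = nx/150: 1, 0.94667…, 0.88, 0.78, 0.1
R0 = Σ lx·mx = 0 + 0 + 0.88 + 1.56 + 0.1 = 2.54…
Σ x·lx·mx = 6.84…; T = 6.84…/2.54… = 2.69291…
r ≈ ln(R0)/T = ln(2.54…)/2.69291… = 0.34615… → 0.346

0.346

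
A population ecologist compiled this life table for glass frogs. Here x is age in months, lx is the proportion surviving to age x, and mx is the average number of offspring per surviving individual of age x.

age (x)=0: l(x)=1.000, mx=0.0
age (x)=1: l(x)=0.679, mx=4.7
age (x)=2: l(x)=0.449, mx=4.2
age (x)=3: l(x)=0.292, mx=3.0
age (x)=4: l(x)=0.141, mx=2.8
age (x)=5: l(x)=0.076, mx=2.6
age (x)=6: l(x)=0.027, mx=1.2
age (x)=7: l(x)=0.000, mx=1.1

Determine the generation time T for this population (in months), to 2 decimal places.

1.88

lx·mx: 0, 3.1913, 1.8858, 0.876, 0.3948, 0.1976, 0.0324, 0 → R0 = 6.5779
x·lx·mx: 0, 3.1913, 3.7716, 2.628, 1.5792, 0.988, 0.1944, 0 → Σ = 12.3525
T = 12.3525 / 6.5779 = 1.877879… → 1.88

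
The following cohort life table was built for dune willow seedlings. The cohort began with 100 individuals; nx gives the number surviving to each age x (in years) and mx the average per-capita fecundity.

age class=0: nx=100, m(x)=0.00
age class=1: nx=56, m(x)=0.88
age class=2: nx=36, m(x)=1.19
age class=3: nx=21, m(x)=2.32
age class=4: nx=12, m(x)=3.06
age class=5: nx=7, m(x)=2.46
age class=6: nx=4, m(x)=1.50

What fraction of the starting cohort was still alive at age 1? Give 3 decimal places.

l_1 = n_1/n_0 = 56/100 = 0.56 → 0.560

0.560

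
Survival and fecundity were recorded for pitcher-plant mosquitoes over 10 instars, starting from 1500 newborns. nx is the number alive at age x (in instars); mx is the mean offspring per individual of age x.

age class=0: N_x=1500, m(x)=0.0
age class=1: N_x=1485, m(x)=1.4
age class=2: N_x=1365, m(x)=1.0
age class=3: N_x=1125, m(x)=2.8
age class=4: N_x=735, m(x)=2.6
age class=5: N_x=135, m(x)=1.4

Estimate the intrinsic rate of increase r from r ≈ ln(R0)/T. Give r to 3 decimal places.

lx = nx/n0 = nx/1500: 1, 0.99, 0.91, 0.75, 0.49, 0.09
R0 = Σ lx·mx = 0 + 1.386 + 0.91 + 2.1 + 1.274 + 0.126 = 5.796
Σ x·lx·mx = 15.232; T = 15.232/5.796 = 2.62802…
r ≈ ln(R0)/T = ln(5.796)/2.62802… = 0.66863… → 0.669

0.669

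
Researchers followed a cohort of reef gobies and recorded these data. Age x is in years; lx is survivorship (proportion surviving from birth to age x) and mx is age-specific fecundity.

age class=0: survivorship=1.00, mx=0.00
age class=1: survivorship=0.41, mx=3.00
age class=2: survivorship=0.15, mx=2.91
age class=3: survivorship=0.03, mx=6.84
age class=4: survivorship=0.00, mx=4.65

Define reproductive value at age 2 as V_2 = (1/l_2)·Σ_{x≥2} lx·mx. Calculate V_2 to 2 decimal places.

lx·mx for x ≥ 2: 0.4365, 0.2052, 0 → sum = 0.6417
V_2 = 0.6417 / l_2 = 0.6417 / 0.15 = 4.278 → 4.28

4.28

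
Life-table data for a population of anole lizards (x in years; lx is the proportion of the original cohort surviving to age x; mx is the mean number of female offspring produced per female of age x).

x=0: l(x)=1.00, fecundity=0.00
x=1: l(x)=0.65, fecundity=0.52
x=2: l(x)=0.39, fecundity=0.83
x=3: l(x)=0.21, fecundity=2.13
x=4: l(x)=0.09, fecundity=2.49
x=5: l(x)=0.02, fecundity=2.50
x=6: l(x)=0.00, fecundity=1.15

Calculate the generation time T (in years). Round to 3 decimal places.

lx·mx: 0, 0.338, 0.3237, 0.4473, 0.2241, 0.05, 0 → R0 = 1.3831
x·lx·mx: 0, 0.338, 0.6474, 1.3419, 0.8964, 0.25, 0 → Σ = 3.4737
T = 3.4737 / 1.3831 = 2.511532… → 2.512

2.512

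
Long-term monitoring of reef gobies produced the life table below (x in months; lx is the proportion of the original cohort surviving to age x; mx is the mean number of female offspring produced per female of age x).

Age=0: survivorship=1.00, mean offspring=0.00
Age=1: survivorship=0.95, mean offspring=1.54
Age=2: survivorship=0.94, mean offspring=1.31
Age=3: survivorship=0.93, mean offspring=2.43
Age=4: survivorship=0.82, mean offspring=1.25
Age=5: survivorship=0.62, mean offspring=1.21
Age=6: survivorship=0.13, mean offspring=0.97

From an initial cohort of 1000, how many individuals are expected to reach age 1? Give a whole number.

950

Expected survivors = N0 · l_1 = 1000 × 0.95 = 950 → 950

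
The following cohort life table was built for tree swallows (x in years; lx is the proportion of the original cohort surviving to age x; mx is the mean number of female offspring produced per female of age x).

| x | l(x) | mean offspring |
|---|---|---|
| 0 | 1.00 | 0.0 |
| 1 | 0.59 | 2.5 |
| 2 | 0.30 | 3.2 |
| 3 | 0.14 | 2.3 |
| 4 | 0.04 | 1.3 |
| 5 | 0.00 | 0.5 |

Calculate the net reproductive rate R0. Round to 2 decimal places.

2.81

lx·mx by age: 0, 1.475, 0.96, 0.322, 0.052, 0
R0 = Σ lx·mx = 2.809 → 2.81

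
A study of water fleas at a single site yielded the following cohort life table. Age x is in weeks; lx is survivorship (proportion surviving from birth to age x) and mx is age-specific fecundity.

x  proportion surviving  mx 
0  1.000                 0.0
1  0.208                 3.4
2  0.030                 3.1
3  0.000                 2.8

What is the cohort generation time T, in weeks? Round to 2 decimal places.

lx·mx: 0, 0.7072, 0.093, 0 → R0 = 0.8002
x·lx·mx: 0, 0.7072, 0.186, 0 → Σ = 0.8932
T = 0.8932 / 0.8002 = 1.116221… → 1.12

1.12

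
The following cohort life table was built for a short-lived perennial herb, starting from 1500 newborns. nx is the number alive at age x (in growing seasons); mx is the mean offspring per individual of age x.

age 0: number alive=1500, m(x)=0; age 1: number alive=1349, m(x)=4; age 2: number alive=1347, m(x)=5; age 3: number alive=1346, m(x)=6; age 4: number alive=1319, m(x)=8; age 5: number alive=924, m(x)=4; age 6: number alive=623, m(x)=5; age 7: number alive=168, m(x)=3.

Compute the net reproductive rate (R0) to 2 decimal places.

25.38

lx = nx/n0 = nx/1500: 1, 0.89933…, 0.898, 0.89733…, 0.87933…, 0.616, 0.41533…, 0.112
lx·mx by age: 0, 3.597333…, 4.49, 5.384…, 7.034667…, 2.464, 2.076667…, 0.336
R0 = Σ lx·mx = 25.382667… → 25.38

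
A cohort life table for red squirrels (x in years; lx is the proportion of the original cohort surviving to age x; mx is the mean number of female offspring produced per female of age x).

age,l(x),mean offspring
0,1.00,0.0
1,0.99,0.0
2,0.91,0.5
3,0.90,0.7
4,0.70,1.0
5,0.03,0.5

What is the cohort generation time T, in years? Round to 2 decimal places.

lx·mx: 0, 0, 0.455, 0.63, 0.7, 0.015 → R0 = 1.8
x·lx·mx: 0, 0, 0.91, 1.89, 2.8, 0.075 → Σ = 5.675
T = 5.675 / 1.8 = 3.152778… → 3.15

3.15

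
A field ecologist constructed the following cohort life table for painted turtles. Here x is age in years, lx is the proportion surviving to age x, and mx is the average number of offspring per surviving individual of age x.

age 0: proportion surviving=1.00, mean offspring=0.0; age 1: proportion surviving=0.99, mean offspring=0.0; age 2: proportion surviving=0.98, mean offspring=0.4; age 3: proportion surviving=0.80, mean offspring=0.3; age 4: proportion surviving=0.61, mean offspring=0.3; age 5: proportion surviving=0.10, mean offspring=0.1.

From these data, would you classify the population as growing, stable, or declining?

R0 = Σ lx·mx = 0 + 0 + 0.392 + 0.24 + 0.183 + 0.01 = 0.825
R0 < 1, so the population is declining.

declining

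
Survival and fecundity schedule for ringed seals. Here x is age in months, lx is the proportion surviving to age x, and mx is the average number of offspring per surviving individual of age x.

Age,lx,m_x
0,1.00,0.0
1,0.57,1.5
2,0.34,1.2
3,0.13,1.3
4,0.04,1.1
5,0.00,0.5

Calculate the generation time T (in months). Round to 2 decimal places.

lx·mx: 0, 0.855, 0.408, 0.169, 0.044, 0 → R0 = 1.476
x·lx·mx: 0, 0.855, 0.816, 0.507, 0.176, 0 → Σ = 2.354
T = 2.354 / 1.476 = 1.594851… → 1.59

1.59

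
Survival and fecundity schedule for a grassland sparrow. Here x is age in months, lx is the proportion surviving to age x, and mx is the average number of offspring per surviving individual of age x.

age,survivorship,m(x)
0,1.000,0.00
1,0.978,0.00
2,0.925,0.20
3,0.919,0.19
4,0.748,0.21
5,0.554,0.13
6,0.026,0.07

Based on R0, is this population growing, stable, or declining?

R0 = Σ lx·mx = 0 + 0 + 0.185 + 0.17461 + 0.15708 + 0.07202 + 0.00182 = 0.59053
R0 < 1, so the population is declining.

declining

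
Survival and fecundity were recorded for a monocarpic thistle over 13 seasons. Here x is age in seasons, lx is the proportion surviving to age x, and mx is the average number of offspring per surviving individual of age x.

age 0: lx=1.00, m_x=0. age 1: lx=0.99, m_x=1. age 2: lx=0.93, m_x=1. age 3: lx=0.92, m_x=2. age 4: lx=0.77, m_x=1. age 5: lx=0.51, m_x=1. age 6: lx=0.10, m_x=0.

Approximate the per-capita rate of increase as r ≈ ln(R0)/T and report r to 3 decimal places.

0.582

R0 = Σ lx·mx = 0 + 0.99 + 0.93 + 1.84 + 0.77 + 0.51 + 0 = 5.04
Σ x·lx·mx = 14; T = 14/5.04 = 2.77778…
r ≈ ln(R0)/T = ln(5.04)/2.77778… = 0.58227… → 0.582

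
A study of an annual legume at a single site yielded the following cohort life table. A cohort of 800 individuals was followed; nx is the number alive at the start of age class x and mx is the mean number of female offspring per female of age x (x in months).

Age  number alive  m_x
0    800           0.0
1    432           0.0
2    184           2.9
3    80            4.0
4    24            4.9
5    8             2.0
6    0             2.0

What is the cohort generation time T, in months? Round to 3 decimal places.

lx = nx/n0 = nx/800: 1, 0.54, 0.23, 0.1, 0.03, 0.01, 0
lx·mx: 0, 0, 0.667, 0.4, 0.147, 0.02, 0 → R0 = 1.234
x·lx·mx: 0, 0, 1.334, 1.2, 0.588, 0.1, 0 → Σ = 3.222
T = 3.222 / 1.234 = 2.611021… → 2.611

2.611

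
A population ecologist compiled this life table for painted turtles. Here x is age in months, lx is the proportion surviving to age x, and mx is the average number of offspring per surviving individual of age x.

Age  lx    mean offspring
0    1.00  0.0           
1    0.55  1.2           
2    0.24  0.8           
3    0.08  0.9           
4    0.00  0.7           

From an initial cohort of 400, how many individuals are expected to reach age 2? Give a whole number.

96

Expected survivors = N0 · l_2 = 400 × 0.24 = 96 → 96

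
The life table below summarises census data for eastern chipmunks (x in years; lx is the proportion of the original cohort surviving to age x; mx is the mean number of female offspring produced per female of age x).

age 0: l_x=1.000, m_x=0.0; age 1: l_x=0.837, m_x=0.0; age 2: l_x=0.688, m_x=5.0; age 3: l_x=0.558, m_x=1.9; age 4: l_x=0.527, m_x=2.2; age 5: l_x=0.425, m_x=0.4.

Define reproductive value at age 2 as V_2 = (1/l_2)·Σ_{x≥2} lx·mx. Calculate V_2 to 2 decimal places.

8.47

lx·mx for x ≥ 2: 3.44, 1.0602, 1.1594, 0.17 → sum = 5.8296
V_2 = 5.8296 / l_2 = 5.8296 / 0.688 = 8.473256… → 8.47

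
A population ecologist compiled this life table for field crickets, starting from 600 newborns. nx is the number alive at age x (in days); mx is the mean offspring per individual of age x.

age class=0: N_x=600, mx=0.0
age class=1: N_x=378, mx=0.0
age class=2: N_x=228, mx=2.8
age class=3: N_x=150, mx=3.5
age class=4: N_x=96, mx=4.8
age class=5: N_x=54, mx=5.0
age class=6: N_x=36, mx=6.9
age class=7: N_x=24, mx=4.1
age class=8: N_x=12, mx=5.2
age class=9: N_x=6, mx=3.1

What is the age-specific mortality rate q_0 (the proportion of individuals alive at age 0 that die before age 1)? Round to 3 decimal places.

lx = nx/n0 = nx/600: 1, 0.63, 0.38, 0.25, 0.16, 0.09, 0.06, 0.04, 0.02, 0.01
q_0 = (l_0 − l_1) / l_0 = (1 − 0.63) / 1
     = 0.37 / 1 = 0.37 → 0.370

0.370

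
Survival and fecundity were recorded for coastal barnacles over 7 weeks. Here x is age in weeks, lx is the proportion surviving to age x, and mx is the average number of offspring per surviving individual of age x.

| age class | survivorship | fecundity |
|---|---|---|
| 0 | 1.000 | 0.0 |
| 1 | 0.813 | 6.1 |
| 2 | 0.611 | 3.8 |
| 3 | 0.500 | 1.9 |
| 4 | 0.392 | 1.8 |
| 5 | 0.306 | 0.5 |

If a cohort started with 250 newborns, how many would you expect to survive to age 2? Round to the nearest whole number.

153

Expected survivors = N0 · l_2 = 250 × 0.611 = 152.75 → 153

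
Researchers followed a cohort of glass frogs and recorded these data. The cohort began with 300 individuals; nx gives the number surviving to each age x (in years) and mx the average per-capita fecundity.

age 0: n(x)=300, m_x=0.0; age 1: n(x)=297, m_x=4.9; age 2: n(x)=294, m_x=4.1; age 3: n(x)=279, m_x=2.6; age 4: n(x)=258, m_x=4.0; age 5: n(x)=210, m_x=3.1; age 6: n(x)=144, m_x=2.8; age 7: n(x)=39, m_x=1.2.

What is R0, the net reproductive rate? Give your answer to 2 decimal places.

lx = nx/n0 = nx/300: 1, 0.99, 0.98, 0.93, 0.86, 0.7, 0.48, 0.13
lx·mx by age: 0, 4.851, 4.018, 2.418, 3.44, 2.17, 1.344, 0.156
R0 = Σ lx·mx = 18.397 → 18.40

18.40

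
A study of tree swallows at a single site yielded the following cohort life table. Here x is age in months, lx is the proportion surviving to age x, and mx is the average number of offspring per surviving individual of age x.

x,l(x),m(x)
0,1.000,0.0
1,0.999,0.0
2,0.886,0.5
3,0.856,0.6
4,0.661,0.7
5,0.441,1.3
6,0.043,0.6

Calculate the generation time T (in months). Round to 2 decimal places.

3.62

lx·mx: 0, 0, 0.443, 0.5136, 0.4627, 0.5733, 0.0258 → R0 = 2.0184
x·lx·mx: 0, 0, 0.886, 1.5408, 1.8508, 2.8665, 0.1548 → Σ = 7.2989
T = 7.2989 / 2.0184 = 3.616181… → 3.62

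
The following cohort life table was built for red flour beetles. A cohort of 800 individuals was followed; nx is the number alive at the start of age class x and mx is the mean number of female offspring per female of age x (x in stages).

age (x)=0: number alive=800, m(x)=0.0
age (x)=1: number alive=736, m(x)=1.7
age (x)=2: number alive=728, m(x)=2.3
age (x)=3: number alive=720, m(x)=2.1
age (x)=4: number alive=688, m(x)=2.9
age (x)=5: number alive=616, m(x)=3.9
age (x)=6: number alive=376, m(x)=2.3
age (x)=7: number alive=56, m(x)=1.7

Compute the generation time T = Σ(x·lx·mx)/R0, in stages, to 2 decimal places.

3.57

lx = nx/n0 = nx/800: 1, 0.92, 0.91, 0.9, 0.86, 0.77, 0.47, 0.07
lx·mx: 0, 1.564, 2.093, 1.89, 2.494, 3.003, 1.081, 0.119 → R0 = 12.244
x·lx·mx: 0, 1.564, 4.186, 5.67, 9.976, 15.015, 6.486, 0.833 → Σ = 43.73
T = 43.73 / 12.244 = 3.571545… → 3.57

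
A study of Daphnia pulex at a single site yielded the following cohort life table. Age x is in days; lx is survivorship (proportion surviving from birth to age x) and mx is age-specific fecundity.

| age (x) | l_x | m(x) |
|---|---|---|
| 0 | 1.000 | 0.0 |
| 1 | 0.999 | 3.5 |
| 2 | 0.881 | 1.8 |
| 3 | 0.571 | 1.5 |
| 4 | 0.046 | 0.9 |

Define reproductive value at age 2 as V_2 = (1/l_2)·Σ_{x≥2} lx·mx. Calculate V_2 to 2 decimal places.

lx·mx for x ≥ 2: 1.5858, 0.8565, 0.0414 → sum = 2.4837
V_2 = 2.4837 / l_2 = 2.4837 / 0.881 = 2.819183… → 2.82

2.82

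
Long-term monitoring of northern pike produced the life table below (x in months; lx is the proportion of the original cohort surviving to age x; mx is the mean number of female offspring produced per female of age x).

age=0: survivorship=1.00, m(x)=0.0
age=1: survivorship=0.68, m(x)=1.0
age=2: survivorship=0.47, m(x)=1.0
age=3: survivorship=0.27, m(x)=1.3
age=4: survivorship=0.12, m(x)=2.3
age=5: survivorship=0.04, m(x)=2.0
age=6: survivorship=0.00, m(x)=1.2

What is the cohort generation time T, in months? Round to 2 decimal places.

lx·mx: 0, 0.68, 0.47, 0.351, 0.276, 0.08, 0 → R0 = 1.857
x·lx·mx: 0, 0.68, 0.94, 1.053, 1.104, 0.4, 0 → Σ = 4.177
T = 4.177 / 1.857 = 2.249327… → 2.25

2.25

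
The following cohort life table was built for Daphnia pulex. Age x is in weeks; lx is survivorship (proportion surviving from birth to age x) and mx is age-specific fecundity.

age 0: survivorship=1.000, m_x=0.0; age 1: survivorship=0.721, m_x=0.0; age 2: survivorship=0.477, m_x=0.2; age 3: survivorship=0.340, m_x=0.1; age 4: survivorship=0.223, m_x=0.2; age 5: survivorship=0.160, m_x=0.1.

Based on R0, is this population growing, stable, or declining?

R0 = Σ lx·mx = 0 + 0 + 0.0954 + 0.034 + 0.0446 + 0.016 = 0.19
R0 < 1, so the population is declining.

declining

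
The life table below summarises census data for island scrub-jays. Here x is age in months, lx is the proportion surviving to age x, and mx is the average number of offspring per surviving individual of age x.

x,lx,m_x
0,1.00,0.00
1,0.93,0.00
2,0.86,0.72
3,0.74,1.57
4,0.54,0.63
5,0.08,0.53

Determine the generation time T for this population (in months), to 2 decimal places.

2.91

lx·mx: 0, 0, 0.6192, 1.1618, 0.3402, 0.0424 → R0 = 2.1636
x·lx·mx: 0, 0, 1.2384, 3.4854, 1.3608, 0.212 → Σ = 6.2966
T = 6.2966 / 2.1636 = 2.910242… → 2.91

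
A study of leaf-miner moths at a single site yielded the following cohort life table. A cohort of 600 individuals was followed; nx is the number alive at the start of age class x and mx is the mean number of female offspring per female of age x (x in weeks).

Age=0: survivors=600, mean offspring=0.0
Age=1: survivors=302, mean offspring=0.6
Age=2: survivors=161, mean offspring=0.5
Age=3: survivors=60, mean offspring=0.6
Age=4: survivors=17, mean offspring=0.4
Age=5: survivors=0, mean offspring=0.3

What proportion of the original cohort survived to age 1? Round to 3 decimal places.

l_1 = n_1/n_0 = 302/600 = 0.503333… → 0.503

0.503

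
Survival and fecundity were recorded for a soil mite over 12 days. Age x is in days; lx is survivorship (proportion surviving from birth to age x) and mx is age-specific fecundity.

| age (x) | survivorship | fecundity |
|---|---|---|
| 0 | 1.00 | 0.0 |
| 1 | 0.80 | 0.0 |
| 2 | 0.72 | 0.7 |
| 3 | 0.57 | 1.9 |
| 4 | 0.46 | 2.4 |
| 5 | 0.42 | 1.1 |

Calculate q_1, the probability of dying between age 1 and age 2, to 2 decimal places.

0.10

q_1 = (l_1 − l_2) / l_1 = (0.8 − 0.72) / 0.8
     = 0.08 / 0.8 = 0.1 → 0.10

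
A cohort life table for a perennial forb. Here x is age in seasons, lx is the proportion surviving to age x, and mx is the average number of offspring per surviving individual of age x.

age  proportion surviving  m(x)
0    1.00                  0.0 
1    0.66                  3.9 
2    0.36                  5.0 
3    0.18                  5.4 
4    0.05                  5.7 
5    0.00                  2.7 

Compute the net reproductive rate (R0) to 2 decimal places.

5.63

lx·mx by age: 0, 2.574, 1.8, 0.972, 0.285, 0
R0 = Σ lx·mx = 5.631 → 5.63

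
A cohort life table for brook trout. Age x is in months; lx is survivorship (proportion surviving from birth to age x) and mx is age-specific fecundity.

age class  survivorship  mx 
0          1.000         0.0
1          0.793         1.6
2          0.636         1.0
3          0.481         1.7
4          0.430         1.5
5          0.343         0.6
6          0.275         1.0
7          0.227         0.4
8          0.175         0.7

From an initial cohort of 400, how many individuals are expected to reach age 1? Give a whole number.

Expected survivors = N0 · l_1 = 400 × 0.793 = 317.2 → 317

317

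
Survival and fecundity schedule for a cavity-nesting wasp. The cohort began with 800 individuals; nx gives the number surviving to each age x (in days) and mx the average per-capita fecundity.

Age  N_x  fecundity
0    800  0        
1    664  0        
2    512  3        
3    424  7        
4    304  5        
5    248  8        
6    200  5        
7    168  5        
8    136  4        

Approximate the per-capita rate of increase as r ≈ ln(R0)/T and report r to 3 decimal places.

lx = nx/n0 = nx/800: 1, 0.83, 0.64, 0.53, 0.38, 0.31, 0.25, 0.21, 0.17
R0 = Σ lx·mx = 0 + 0 + 1.92 + 3.71 + 1.9 + 2.48 + 1.25 + 1.05 + 0.68 = 12.99
Σ x·lx·mx = 55.26; T = 55.26/12.99 = 4.25404…
r ≈ ln(R0)/T = ln(12.99)/4.25404… = 0.60276… → 0.603

0.603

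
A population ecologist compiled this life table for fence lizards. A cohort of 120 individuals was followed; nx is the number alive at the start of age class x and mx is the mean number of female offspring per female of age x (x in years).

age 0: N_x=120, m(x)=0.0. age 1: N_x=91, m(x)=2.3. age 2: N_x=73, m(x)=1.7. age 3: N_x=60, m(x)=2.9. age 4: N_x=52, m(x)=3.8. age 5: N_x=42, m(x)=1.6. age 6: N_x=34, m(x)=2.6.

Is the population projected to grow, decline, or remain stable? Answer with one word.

lx = nx/n0 = nx/120: 1, 0.75833…, 0.60833…, 0.5, 0.43333…, 0.35, 0.28333…
R0 = Σ lx·mx = 0 + 1.744167… + 1.034167… + 1.45 + 1.646667… + 0.56 + 0.736667… = 7.171667…
R0 > 1, so the population is growing.

growing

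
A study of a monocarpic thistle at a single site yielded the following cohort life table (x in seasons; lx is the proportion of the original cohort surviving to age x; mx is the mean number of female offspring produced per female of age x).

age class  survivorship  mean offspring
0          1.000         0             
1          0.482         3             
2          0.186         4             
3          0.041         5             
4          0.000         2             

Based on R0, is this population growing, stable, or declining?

growing

R0 = Σ lx·mx = 0 + 1.446 + 0.744 + 0.205 + 0 = 2.395
R0 > 1, so the population is growing.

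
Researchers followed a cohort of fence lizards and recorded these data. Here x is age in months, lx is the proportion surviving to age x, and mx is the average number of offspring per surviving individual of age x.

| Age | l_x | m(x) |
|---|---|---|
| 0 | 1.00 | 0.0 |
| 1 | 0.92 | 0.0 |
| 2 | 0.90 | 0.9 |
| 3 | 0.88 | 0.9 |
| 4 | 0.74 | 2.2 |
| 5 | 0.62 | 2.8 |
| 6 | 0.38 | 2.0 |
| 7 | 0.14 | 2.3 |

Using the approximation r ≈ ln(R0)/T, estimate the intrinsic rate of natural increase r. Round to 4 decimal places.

R0 = Σ lx·mx = 0 + 0 + 0.81 + 0.792 + 1.628 + 1.736 + 0.76 + 0.322 = 6.048
Σ x·lx·mx = 26.002; T = 26.002/6.048 = 4.29927…
r ≈ ln(R0)/T = ln(6.048)/4.29927… = 0.418612… → 0.4186

0.4186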